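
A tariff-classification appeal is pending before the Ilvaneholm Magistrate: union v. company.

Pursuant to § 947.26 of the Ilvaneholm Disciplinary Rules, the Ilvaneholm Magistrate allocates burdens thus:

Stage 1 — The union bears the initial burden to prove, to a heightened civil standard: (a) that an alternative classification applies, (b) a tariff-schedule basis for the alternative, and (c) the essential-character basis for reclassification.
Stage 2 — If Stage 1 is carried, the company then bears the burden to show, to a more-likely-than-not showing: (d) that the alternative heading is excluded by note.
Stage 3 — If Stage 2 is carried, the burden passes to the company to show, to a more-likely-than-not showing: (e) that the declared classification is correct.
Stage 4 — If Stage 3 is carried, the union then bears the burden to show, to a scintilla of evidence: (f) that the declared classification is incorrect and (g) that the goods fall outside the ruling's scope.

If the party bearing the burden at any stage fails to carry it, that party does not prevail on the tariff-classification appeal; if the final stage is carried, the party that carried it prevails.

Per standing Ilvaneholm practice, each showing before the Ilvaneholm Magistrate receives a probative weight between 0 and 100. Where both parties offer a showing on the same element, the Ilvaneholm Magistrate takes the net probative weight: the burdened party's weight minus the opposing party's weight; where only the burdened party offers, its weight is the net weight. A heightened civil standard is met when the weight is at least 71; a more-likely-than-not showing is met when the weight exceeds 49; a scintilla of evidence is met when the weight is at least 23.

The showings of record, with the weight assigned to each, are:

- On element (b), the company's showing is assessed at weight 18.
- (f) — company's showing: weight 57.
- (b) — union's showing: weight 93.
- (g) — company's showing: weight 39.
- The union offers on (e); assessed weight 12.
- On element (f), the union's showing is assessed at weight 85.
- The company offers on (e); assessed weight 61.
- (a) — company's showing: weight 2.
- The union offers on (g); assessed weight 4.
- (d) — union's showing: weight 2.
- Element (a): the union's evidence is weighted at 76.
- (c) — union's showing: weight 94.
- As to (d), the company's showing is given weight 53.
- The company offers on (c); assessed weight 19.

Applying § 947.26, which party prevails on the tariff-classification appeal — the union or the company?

union

Stage 1 (union, a heightened civil standard, weight is at least 71): (a) net 76−2=74 ≥ 71 — meets; (b) net 93−18=75 ≥ 71 — meets; (c) net 94−19=75 ≥ 71 — meets.
  The union carries Stage 1; the company now bears the burden.
Stage 2 (company, a more-likely-than-not showing, weight exceeds 49): (d) net 53−2=51 > 49 — meets.
  Stage 2 carried; the burden remains with the company.
Stage 3 (company, a more-likely-than-not showing, weight exceeds 49): (e) net 61−12=49 ≤ 49 — fails.
  Stage 3 not carried; the company fails its burden.
So the union prevails.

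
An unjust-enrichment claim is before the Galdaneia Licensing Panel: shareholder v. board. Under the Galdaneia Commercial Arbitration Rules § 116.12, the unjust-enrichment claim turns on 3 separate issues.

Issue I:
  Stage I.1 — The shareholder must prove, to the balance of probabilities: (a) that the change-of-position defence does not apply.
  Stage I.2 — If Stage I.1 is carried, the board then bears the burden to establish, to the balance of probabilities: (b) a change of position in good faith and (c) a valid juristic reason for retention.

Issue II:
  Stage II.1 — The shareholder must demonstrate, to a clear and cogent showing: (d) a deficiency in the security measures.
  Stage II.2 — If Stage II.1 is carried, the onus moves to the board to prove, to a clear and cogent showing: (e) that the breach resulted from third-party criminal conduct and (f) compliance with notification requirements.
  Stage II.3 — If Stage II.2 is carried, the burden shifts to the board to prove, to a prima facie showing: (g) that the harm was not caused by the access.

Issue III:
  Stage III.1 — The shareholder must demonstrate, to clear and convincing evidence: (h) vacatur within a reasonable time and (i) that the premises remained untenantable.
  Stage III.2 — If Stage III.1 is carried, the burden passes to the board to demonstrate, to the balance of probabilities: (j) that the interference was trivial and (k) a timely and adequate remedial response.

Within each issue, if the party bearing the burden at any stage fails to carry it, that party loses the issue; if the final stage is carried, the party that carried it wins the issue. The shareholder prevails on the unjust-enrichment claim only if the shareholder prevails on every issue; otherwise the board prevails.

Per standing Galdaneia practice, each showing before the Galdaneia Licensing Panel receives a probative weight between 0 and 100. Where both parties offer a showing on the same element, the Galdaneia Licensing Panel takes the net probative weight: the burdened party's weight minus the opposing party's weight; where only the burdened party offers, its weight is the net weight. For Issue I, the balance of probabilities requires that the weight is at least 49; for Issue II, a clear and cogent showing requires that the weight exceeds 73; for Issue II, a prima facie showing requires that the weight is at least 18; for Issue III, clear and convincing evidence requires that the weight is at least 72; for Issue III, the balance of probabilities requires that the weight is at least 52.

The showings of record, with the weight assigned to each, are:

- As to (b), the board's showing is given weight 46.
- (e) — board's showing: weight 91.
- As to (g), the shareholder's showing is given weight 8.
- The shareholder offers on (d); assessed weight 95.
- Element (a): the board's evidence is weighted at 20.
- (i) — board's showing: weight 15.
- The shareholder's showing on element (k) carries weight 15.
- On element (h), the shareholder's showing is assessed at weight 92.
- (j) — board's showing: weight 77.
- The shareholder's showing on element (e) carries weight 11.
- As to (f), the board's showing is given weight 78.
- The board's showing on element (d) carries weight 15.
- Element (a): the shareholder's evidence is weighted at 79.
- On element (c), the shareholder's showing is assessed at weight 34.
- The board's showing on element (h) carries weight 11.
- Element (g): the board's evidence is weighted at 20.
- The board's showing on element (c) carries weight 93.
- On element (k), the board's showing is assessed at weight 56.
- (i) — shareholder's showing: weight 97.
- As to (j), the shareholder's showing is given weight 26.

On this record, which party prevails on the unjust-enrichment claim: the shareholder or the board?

— Issue I —
Stage I.1 — burden on shareholder; standard: the balance of probabilities (weight is at least 49).
    (a): 79 − 20 = 59 ≥ 49 [met]
  Stage I.1 carried; the burden shifts to the board.
Stage I.2 — burden on board; standard: the balance of probabilities (weight is at least 49).
    (b): 46 < 49 [not met]
    (c): 93 − 34 = 59 ≥ 49 [met]
  Stage I.2 not carried; the board fails its burden.
The shareholder prevails on this issue.
— Issue II —
Stage II.1 — burden on shareholder; standard: a clear and cogent showing (weight exceeds 73).
    (d): 95 − 15 = 80 > 73 [met]
  Stage II.1 is satisfied; the onus moves to the board.
Stage II.2 — burden on board; standard: a clear and cogent showing (weight exceeds 73).
    (e): 91 − 11 = 80 > 73 [met]
    (f): 78 > 73 [met]
  Stage II.2 carried; the burden remains with the board.
Stage II.3 — burden on board; standard: a prima facie showing (weight is at least 18).
    (g): 20 − 8 = 12 < 18 [not met]
  Not every element is met, so the board fails to carry Stage II.3.
The analysis ends at Stage II.3; the shareholder prevails on this issue.
— Issue III —
Stage III.1 (shareholder, clear and convincing evidence, weight is at least 72): (h) net 92−11=81 ≥ 72 — meets; (i) net 97−15=82 ≥ 72 — meets.
  Stage III.1 is satisfied; the onus moves to the board.
Stage III.2 (board, the balance of probabilities, weight is at least 52): (j) net 77−26=51 < 52 — fails; (k) net 56−15=41 < 52 — fails.
  The board does not carry Stage III.2.
So the shareholder prevails on this issue.
Per-issue: Issue I → shareholder; Issue II → shareholder; Issue III → shareholder. The shareholder must prevail on every issue; overall, the shareholder prevails.

shareholder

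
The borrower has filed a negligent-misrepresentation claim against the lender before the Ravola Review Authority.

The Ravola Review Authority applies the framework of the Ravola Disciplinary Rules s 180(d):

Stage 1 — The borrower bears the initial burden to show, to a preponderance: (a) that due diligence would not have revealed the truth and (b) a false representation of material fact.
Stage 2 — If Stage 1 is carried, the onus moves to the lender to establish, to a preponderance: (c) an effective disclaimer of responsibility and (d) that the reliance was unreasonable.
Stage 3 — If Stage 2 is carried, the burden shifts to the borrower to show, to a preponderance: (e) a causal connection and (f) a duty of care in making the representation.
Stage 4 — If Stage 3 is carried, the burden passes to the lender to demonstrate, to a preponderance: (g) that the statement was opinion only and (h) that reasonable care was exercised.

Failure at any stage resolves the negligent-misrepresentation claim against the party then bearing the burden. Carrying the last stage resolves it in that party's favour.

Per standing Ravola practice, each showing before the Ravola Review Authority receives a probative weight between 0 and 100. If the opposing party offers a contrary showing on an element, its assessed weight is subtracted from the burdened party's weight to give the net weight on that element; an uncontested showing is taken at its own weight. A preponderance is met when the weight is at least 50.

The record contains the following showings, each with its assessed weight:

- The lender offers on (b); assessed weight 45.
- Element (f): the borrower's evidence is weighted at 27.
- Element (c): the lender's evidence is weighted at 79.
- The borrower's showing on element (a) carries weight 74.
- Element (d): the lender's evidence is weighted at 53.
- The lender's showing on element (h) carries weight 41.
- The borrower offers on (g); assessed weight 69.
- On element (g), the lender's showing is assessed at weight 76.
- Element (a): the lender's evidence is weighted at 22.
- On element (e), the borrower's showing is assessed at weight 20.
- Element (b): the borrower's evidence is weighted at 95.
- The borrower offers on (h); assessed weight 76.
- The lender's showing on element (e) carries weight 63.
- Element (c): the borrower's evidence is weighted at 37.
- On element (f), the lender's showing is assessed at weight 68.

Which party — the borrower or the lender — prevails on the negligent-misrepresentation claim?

Stage 1 (borrower, a preponderance, weight is at least 50): (a) net 74−22=52 ≥ 50 — meets; (b) net 95−45=50 ≥ 50 — meets.
  Stage 1 carried; the burden shifts to the lender.
Stage 2 (lender, a preponderance, weight is at least 50): (c) net 79−37=42 < 50 — fails; (d) 53 ≥ 50 — meets.
  The lender does not carry Stage 2.
So the borrower prevails.

borrower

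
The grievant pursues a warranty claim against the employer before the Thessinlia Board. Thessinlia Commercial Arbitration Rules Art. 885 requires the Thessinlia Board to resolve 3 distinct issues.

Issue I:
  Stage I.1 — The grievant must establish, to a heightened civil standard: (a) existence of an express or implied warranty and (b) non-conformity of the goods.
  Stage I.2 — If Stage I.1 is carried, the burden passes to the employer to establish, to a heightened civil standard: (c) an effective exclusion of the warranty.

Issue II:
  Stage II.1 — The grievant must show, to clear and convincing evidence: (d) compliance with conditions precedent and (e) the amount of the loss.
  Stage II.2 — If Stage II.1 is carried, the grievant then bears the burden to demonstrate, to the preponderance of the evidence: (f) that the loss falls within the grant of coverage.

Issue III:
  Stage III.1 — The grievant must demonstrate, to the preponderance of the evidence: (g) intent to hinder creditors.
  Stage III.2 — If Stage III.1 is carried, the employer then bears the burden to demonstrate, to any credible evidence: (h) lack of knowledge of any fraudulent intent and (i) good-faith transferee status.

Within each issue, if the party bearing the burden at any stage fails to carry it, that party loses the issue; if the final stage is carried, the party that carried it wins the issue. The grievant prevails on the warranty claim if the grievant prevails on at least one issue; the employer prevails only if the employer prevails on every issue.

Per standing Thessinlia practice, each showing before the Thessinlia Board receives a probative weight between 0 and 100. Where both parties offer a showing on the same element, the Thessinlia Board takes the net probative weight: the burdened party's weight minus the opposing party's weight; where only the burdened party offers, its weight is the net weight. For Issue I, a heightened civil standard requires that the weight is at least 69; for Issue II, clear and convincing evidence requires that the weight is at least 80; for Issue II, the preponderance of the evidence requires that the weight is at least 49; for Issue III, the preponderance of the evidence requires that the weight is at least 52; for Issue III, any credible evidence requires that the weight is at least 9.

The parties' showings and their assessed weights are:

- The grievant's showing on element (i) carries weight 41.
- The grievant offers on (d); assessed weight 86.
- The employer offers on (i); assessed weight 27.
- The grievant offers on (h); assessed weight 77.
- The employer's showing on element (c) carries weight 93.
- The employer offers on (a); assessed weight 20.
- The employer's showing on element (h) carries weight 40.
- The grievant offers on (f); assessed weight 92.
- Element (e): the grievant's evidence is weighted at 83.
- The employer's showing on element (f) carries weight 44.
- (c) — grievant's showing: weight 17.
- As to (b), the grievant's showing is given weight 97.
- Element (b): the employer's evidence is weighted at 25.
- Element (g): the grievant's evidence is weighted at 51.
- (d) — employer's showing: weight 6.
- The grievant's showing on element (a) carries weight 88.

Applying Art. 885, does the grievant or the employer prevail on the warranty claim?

— Issue I —
Stage I.1 — burden on grievant; standard: a heightened civil standard (weight is at least 69).
    (a): 88 − 20 = 68 < 69 [not met]
    (b): 97 − 25 = 72 ≥ 69 [met]
  The grievant does not carry Stage I.1.
The employer prevails on this issue.
— Issue II —
At Stage II.1 the grievant must meet clear and convincing evidence (weight is at least 80): on (d) the weight is 86 less the opposing 6 gives net 80, ≥ 80, so (d) meets the standard; on (e) the weight is 83, which does reach 80, so (e) meets the standard.
  Stage II.1 is satisfied; the grievant continues to bear the burden.
At Stage II.2 the grievant must meet the preponderance of the evidence (weight is at least 49): on (f) the weight is 92 less the opposing 44 gives net 48, which does not reach 49, so (f) does not meet the standard.
  Not every element is met, so the grievant fails to carry Stage II.2.
So the employer prevails on this issue.
— Issue III —
Stage III.1 — burden on grievant; standard: the preponderance of the evidence (weight is at least 52).
    (g): 51 < 52 [not met]
  Not every element is met, so the grievant fails to carry Stage III.1.
So the employer prevails on this issue.
Per-issue: Issue I → employer; Issue II → employer; Issue III → employer. The grievant must prevail on at least one issue; overall, the employer prevails.

employer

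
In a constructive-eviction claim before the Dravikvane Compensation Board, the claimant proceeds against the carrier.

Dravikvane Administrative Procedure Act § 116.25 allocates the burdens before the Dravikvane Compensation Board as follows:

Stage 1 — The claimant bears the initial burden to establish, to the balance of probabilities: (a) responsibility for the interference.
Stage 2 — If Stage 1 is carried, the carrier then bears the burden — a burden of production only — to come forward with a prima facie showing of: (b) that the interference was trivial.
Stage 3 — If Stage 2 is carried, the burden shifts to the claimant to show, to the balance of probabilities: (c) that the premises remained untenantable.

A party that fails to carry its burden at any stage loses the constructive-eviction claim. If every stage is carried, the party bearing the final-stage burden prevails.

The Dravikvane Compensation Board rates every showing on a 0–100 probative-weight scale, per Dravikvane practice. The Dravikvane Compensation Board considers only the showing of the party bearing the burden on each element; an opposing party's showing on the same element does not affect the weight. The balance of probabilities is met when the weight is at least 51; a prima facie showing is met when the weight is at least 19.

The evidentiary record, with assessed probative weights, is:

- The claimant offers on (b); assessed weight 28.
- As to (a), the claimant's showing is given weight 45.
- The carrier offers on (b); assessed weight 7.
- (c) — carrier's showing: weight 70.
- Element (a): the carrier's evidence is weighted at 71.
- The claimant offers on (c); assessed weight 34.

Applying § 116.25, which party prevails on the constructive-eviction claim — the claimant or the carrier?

Stage 1 (claimant, the balance of probabilities, weight is at least 51): (a) 45 (carrier's 71 disregarded) < 51 — fails.
  Stage 1 not carried; the claimant fails its burden.
So the carrier prevails.

carrier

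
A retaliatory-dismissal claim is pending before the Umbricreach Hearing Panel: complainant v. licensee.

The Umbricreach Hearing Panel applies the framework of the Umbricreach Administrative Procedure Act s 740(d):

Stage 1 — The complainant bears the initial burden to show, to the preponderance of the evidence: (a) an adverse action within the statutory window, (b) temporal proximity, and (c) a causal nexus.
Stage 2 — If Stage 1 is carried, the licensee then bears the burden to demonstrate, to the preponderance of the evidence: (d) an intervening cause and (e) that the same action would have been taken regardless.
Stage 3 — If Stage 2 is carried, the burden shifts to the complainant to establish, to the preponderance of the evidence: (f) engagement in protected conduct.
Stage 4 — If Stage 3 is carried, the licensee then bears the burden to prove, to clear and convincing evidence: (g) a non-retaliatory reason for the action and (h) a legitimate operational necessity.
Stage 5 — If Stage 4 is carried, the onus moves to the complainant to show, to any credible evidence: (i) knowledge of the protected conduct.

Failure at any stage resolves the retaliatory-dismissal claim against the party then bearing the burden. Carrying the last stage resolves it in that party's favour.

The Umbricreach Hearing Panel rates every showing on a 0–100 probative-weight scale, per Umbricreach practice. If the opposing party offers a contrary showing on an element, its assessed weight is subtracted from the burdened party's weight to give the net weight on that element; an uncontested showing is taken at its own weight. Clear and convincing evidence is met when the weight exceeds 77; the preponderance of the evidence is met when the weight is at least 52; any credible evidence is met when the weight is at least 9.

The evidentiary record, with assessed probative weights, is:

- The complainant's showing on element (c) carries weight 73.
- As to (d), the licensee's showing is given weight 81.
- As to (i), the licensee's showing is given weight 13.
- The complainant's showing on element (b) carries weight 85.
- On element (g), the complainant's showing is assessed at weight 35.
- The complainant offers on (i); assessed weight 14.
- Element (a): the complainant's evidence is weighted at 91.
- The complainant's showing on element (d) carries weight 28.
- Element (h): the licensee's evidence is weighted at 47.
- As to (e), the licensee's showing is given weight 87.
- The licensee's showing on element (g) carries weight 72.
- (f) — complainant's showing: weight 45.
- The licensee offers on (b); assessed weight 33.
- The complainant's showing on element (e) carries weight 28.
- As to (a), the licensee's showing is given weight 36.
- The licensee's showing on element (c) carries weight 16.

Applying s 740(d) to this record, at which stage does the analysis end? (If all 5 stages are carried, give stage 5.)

Stage 1 — burden on complainant; standard: the preponderance of the evidence (weight is at least 52).
    (a): 91 − 36 = 55 ≥ 52 [met]
    (b): 85 − 33 = 52 ≥ 52 [met]
    (c): 73 − 16 = 57 ≥ 52 [met]
  Stage 1 is satisfied; the onus moves to the licensee.
Stage 2 — burden on licensee; standard: the preponderance of the evidence (weight is at least 52).
    (d): 81 − 28 = 53 ≥ 52 [met]
    (e): 87 − 28 = 59 ≥ 52 [met]
  Stage 2 is satisfied; the onus moves to the complainant.
Stage 3 — burden on complainant; standard: the preponderance of the evidence (weight is at least 52).
    (f): 45 < 52 [not met]
  Not every element is met, so the complainant fails to carry Stage 3.
So the licensee prevails.

stage 3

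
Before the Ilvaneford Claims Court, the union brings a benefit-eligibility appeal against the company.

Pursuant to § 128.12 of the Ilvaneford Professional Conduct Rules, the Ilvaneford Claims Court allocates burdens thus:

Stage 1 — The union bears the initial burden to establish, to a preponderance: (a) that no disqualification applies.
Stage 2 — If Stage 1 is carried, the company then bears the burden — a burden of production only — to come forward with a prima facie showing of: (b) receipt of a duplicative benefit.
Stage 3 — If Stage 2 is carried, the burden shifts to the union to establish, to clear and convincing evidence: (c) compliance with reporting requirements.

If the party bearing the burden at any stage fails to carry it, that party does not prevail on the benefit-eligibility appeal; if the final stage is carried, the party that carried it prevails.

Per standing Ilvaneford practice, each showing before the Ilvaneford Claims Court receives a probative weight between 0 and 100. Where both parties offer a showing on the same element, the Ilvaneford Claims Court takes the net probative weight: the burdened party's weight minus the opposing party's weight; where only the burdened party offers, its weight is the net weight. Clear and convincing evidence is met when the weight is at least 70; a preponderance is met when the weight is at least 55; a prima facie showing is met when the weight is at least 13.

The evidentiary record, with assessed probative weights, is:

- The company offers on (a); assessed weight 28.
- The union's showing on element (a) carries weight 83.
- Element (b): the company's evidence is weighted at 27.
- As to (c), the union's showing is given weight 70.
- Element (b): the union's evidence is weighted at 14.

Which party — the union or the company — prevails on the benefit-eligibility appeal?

Stage 1 (union, a preponderance, weight is at least 55): (a) net 83−28=55 ≥ 55 — meets.
  All elements met. The burden passes to the company.
Stage 2 (company, a prima facie showing, weight is at least 13): (b) net 27−14=13 ≥ 13 — meets.
  All elements met. The burden passes to the union.
Stage 3 (union, clear and convincing evidence, weight is at least 70): (c) 70 ≥ 70 — meets.
  All elements met at the final stage.
Every stage carried; the union prevails.

union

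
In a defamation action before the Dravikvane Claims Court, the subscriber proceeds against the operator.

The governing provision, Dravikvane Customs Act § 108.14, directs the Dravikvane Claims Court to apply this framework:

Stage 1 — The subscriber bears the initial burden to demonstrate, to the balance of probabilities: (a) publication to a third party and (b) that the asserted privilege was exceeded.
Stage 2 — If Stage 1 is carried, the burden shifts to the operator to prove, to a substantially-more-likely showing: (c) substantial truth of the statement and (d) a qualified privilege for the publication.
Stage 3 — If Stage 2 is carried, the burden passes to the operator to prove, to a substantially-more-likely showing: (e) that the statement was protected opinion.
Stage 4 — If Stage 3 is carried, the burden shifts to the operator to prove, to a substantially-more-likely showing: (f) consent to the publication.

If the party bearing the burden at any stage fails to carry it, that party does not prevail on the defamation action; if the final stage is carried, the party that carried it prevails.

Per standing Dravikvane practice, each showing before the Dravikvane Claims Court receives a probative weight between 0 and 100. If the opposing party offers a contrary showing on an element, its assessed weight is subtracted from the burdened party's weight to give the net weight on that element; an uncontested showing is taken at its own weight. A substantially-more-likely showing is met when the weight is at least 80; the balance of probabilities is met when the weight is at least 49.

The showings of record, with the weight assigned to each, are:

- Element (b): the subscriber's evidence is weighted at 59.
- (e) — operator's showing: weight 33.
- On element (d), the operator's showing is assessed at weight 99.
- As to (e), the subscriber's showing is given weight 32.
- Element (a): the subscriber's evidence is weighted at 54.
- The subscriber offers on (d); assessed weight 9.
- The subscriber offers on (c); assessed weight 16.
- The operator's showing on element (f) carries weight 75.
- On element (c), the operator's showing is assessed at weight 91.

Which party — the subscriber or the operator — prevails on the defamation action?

subscriber

At Stage 1 the subscriber must meet the balance of probabilities (weight is at least 49): on (a) the weight is 54, ≥ 49, so (a) meets the standard; on (b) the weight is 59, which does reach 49, so (b) meets the standard.
  Stage 1 carried; the burden shifts to the operator.
At Stage 2 the operator must meet a substantially-more-likely showing (weight is at least 80): on (c) the weight is 91 less the opposing 16 gives net 75, < 80, so (c) does not meet the standard; on (d) the weight is 99 less the opposing 9 gives net 90, ≥ 80, so (d) meets the standard.
  Not every element is met, so the operator fails to carry Stage 2.
The analysis ends at Stage 2; the subscriber prevails.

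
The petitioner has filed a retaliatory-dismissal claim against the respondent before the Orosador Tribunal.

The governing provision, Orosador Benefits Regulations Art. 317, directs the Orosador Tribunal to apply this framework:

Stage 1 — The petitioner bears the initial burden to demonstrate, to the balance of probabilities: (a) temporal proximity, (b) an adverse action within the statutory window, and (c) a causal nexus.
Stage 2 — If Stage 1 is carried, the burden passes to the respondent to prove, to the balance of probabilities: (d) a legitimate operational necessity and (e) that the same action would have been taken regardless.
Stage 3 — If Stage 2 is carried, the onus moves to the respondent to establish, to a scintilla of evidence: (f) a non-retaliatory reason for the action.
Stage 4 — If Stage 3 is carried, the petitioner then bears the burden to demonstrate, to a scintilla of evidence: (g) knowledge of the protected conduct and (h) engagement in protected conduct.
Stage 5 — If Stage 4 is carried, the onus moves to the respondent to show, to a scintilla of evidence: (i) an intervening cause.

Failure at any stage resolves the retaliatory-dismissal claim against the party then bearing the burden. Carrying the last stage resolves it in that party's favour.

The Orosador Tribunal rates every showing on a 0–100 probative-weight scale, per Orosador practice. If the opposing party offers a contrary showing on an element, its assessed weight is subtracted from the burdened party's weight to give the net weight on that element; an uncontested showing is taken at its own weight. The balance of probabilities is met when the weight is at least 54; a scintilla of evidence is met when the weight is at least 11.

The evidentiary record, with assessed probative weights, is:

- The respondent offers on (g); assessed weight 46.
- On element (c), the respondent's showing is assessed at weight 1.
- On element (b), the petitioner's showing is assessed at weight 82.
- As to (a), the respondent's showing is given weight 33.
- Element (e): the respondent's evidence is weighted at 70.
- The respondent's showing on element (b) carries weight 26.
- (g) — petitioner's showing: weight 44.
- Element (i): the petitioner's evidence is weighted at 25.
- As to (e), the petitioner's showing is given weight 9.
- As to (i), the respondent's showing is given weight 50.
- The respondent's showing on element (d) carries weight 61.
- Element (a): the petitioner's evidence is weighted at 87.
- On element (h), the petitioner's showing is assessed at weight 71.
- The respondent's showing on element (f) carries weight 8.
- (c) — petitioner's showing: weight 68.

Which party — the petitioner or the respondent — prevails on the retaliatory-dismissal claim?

Stage 1 (petitioner, the balance of probabilities, weight is at least 54): (a) net 87−33=54 ≥ 54 — meets; (b) net 82−26=56 ≥ 54 — meets; (c) net 68−1=67 ≥ 54 — meets.
  The petitioner carries Stage 1; the respondent now bears the burden.
Stage 2 (respondent, the balance of probabilities, weight is at least 54): (d) 61 ≥ 54 — meets; (e) net 70−9=61 ≥ 54 — meets.
  Stage 2 is satisfied; the respondent continues to bear the burden.
Stage 3 (respondent, a scintilla of evidence, weight is at least 11): (f) 8 < 11 — fails.
  Stage 3 not carried; the respondent fails its burden.
So the petitioner prevails.

petitioner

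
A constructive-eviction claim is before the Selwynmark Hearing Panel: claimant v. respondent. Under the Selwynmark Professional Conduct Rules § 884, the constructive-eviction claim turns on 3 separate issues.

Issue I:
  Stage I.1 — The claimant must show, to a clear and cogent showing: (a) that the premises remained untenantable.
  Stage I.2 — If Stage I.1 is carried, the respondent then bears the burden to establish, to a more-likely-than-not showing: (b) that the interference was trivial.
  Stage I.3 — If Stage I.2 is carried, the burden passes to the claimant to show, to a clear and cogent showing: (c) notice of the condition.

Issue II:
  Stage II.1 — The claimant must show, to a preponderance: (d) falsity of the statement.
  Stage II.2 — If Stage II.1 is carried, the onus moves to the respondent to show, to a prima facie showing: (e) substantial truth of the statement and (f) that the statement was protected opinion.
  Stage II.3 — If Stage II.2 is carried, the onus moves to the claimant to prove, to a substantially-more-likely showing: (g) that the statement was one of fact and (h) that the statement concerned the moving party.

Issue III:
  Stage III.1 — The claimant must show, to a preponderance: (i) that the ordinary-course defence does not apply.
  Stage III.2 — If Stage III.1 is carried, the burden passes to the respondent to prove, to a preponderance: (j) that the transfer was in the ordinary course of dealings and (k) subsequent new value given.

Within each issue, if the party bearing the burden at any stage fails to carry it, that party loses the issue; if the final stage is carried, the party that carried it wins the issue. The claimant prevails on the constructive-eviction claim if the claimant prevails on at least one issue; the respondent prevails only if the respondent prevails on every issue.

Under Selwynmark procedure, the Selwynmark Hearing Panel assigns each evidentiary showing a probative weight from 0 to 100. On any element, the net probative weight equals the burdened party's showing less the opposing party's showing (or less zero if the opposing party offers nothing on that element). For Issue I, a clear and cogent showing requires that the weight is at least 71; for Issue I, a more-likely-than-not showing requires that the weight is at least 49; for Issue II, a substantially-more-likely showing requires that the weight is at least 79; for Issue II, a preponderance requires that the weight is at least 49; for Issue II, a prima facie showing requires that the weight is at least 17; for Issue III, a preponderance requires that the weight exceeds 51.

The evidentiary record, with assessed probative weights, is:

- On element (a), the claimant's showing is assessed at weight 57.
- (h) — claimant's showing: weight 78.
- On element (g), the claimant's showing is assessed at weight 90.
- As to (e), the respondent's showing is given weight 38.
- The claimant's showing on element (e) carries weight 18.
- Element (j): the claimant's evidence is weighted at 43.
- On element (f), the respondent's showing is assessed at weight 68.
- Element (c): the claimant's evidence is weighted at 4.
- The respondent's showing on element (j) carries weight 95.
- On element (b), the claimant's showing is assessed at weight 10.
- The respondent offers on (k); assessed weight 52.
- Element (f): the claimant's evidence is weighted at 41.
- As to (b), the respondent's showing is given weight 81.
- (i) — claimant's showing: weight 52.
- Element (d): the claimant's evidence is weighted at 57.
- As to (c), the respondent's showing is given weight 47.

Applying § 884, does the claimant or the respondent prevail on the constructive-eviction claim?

— Issue I —
Stage I.1 — burden on claimant; standard: a clear and cogent showing (weight is at least 71).
    (a): 57 < 71 [not met]
  The claimant does not carry Stage I.1.
The analysis ends at Stage I.1; the respondent prevails on this issue.
— Issue II —
Stage II.1 — burden on claimant; standard: a preponderance (weight is at least 49).
    (d): 57 ≥ 49 [met]
  All elements met. The burden passes to the respondent.
Stage II.2 — burden on respondent; standard: a prima facie showing (weight is at least 17).
    (e): 38 − 18 = 20 ≥ 17 [met]
    (f): 68 − 41 = 27 ≥ 17 [met]
  The respondent carries Stage II.2; the claimant now bears the burden.
Stage II.3 — burden on claimant; standard: a substantially-more-likely showing (weight is at least 79).
    (g): 90 ≥ 79 [met]
    (h): 78 < 79 [not met]
  The claimant does not carry Stage II.3.
The respondent prevails on this issue.
— Issue III —
Stage III.1 — burden on claimant; standard: a preponderance (weight exceeds 51).
    (i): 52 > 51 [met]
  The claimant carries Stage III.1; the respondent now bears the burden.
Stage III.2 — burden on respondent; standard: a preponderance (weight exceeds 51).
    (j): 95 − 43 = 52 > 51 [met]
    (k): 52 > 51 [met]
  Stage III.2 carried; the final stage is satisfied.
With every stage satisfied, the respondent prevails on this issue.
Per-issue: Issue I → respondent; Issue II → respondent; Issue III → respondent. The claimant must prevail on at least one issue; overall, the respondent prevails.

respondent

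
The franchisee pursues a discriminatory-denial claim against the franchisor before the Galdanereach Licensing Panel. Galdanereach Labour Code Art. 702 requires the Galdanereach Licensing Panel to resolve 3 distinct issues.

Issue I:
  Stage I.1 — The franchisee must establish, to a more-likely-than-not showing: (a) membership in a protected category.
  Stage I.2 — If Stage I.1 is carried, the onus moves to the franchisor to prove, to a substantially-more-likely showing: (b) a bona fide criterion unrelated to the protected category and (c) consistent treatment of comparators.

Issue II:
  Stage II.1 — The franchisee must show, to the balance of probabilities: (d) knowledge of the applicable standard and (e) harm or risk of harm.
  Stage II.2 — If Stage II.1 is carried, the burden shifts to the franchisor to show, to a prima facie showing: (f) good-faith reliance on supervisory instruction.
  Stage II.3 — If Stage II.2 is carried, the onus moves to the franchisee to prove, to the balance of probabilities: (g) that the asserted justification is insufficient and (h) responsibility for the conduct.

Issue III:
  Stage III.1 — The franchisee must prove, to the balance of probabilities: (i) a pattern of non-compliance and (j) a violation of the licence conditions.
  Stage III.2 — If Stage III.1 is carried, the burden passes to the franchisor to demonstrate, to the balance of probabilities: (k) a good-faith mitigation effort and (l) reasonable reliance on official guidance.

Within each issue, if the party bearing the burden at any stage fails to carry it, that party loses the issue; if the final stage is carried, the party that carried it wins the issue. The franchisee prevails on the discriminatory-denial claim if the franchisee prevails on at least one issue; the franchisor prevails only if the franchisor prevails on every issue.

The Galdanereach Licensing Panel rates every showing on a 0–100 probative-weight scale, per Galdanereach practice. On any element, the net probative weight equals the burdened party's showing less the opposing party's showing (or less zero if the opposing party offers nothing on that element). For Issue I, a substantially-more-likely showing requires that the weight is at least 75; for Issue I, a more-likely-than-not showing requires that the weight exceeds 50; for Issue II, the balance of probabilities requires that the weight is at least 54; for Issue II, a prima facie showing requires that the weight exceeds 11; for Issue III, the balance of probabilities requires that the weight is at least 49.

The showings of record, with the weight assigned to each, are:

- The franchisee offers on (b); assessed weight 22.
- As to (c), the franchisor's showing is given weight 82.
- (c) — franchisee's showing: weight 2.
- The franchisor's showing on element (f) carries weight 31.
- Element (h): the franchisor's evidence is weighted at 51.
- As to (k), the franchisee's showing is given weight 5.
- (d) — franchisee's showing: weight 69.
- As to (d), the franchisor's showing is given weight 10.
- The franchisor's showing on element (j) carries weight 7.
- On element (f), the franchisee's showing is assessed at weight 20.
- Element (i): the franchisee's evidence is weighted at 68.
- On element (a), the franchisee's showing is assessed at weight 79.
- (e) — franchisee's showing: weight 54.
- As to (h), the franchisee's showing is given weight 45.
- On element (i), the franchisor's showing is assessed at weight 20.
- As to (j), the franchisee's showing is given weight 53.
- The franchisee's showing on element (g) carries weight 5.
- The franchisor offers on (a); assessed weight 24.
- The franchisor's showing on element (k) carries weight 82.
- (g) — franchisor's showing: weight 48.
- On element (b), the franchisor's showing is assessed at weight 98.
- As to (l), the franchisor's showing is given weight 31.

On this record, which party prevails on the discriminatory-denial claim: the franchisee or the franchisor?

franchisee

— Issue I —
Stage I.1 (franchisee, a more-likely-than-not showing, weight exceeds 50): (a) net 79−24=55 > 50 — meets.
  The franchisee carries Stage I.1; the franchisor now bears the burden.
Stage I.2 (franchisor, a substantially-more-likely showing, weight is at least 75): (b) net 98−22=76 ≥ 75 — meets; (c) net 82−2=80 ≥ 75 — meets.
  All elements met at the final stage.
All stages carried — the franchisor prevails on this issue.
— Issue II —
Stage II.1 (franchisee, the balance of probabilities, weight is at least 54): (d) net 69−10=59 ≥ 54 — meets; (e) 54 ≥ 54 — meets.
  All elements met. The burden passes to the franchisor.
Stage II.2 (franchisor, a prima facie showing, weight exceeds 11): (f) net 31−20=11 ≤ 11 — fails.
  Stage II.2 not carried; the franchisor fails its burden.
So the franchisee prevails on this issue.
— Issue III —
Stage III.1 (franchisee, the balance of probabilities, weight is at least 49): (i) net 68−20=48 < 49 — fails; (j) net 53−7=46 < 49 — fails.
  The franchisee does not carry Stage III.1.
The franchisor prevails on this issue.
Per-issue: Issue I → franchisor; Issue II → franchisee; Issue III → franchisor. The franchisee must prevail on at least one issue; overall, the franchisee prevails.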